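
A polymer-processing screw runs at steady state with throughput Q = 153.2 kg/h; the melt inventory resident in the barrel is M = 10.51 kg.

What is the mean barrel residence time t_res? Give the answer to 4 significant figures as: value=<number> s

value=247.0 s

Q_s = Q / 3600 = 153.2 / 3600 = 0.0425556 kg/s
Mean residence time: t_res = M/Q_s = 10.51 kg / 0.0425556 kg/s = 246.971 s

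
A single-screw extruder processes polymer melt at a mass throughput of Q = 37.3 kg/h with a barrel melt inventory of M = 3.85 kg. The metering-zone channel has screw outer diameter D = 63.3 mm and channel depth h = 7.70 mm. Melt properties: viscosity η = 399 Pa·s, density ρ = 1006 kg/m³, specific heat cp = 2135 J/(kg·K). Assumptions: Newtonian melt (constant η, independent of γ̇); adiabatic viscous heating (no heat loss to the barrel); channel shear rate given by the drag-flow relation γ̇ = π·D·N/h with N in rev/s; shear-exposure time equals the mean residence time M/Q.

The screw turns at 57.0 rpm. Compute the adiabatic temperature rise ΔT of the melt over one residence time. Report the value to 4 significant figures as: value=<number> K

Q_s = Q / 3600 = 37.3 / 3600 = 0.0103611 kg/s
Mean residence time: t_res = M/Q_s = 3.85 kg / 0.0103611 kg/s = 371.582 s
Geometry in metres: D = 63.3 mm → 0.0633 m, h = 7.70 mm → 0.0077 m; screw speed N = 57.0 rpm = 0.95 rev/s
γ̇ = π·D·N / h = π · 0.0633 · 0.95 / 0.0077 = 24.535 s⁻¹
Adiabatic rise: ΔT = η γ̇² t_res / (ρ cp) = 399·(24.535)²·371.582 / (1006·2135) = 41.5532 K

value=41.55 K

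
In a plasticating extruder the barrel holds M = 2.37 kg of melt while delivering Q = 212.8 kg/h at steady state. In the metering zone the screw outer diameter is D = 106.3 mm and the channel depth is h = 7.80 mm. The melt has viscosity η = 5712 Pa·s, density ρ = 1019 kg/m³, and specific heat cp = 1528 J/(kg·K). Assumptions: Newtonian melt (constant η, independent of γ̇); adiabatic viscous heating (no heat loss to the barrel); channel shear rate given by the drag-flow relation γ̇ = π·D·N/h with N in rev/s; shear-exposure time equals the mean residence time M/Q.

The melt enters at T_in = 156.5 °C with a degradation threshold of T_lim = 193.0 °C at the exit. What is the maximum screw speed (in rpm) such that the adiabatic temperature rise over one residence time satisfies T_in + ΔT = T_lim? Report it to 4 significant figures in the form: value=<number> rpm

value=22.08 rpm

Convert throughput: Q = 212.8 kg/h = 212.8/3600 = 0.0591111 kg/s
t_res = M / Q_s = 2.37 / 0.0591111 = 40.094 s
Geometry in SI: D = 106.3 mm → 0.1063 m, h = 7.80 mm → 0.0078 m
Allowable rise: ΔT_a = T_lim − T_in = 193.0 − 156.5 = 36.5 K
γ̇_max² = ΔT_a·ρ·cp/(η·t_res) = 36.5·1019·1528/(5712·40.094) = 248.155 s⁻²
γ̇_max = sqrt(248.155) = 15.7529 s⁻¹
N_max = γ̇_max·h / (π·D) = 15.7529 · 0.0078 / (π · 0.1063) = 0.367937 rev/s = 22.0762 rpm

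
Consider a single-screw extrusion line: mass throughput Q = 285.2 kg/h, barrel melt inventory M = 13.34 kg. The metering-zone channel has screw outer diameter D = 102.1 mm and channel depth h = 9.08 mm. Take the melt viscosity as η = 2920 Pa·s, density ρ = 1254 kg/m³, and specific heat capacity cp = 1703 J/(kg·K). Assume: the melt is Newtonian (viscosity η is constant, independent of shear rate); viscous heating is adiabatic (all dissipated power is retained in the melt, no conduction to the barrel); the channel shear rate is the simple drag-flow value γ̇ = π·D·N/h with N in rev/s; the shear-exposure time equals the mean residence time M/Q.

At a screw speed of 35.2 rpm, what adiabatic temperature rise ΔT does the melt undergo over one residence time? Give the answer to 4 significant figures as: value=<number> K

Convert throughput: Q = 285.2 kg/h = 285.2/3600 = 0.0792222 kg/s
Mean residence time: t_res = M/Q_s = 13.34 kg / 0.0792222 kg/s = 168.387 s
Geometry in metres: D = 102.1 mm → 0.1021 m, h = 9.08 mm → 0.00908 m; screw speed N = 35.2 rpm = 0.586667 rev/s
γ̇ = π·D·N / h = π · 0.1021 · 0.586667 / 0.00908 = 20.7244 s⁻¹
Adiabatic rise: ΔT = η γ̇² t_res / (ρ cp) = 2920·(20.7244)²·168.387 / (1254·1703) = 98.8876 K

value=98.89 K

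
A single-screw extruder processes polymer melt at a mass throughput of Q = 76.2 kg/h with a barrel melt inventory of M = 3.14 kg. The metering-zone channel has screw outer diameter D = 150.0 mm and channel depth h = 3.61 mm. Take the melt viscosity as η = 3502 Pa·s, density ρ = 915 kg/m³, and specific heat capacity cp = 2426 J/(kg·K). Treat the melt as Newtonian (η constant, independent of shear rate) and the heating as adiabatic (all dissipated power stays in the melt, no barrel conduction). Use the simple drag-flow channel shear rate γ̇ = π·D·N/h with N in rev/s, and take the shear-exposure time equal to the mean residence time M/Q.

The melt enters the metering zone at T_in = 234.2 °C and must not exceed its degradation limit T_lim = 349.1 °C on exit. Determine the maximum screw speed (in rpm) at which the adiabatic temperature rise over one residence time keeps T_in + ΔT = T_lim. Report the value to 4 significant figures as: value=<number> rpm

value=10.18 rpm

Throughput in SI: Q_s = 76.2 kg/h ÷ 3600 s/h = 0.0211667 kg/s
t_res = M / Q_s = 3.14 / 0.0211667 = 148.346 s
Geometry in SI: D = 150.0 mm → 0.15 m, h = 3.61 mm → 0.00361 m
ΔT_a = T_lim − T_in = 349.1 − 234.2 = 114.9 K
γ̇_max² = ΔT_a·ρ·cp/(η·t_res) = 114.9·915·2426/(3502·148.346) = 490.952 s⁻²
γ̇_max = √490.952 = 22.1574 s⁻¹
Solve γ̇ = πDN/h for N: N_max = γ̇_max·h/(π·D) = 22.1574 × 0.00361 / (π × 0.15) = 0.16974 rev/s = 10.1844 rpm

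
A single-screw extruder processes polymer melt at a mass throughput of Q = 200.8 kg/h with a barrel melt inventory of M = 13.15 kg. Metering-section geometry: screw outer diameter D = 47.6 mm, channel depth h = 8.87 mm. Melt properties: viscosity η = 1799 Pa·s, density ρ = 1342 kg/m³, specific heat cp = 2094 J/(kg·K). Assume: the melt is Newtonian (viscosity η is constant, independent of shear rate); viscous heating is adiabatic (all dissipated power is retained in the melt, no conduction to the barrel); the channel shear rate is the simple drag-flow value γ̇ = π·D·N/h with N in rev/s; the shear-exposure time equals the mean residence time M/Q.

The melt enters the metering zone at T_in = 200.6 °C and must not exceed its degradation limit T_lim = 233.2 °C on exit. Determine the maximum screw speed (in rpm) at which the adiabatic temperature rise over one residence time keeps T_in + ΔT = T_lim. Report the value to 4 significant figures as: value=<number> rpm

value=52.31 rpm

Q_s = Q / 3600 = 200.8 / 3600 = 0.0557778 kg/s
t_res = M / Q_s = 13.15 ÷ 0.0557778 = 235.757 s
D = 47.6 mm = 0.0476 m;  h = 8.87 mm = 0.00887 m
Allowable rise: ΔT_a = T_lim − T_in = 233.2 − 200.6 = 32.6 K
γ̇_max² = ΔT_a·ρ·cp / (η·t_res) = [32.6 × 1342 × 2094] / [1799 × 235.757] = 215.999 s⁻²
γ̇_max = √215.999 = 14.6969 s⁻¹
N_max = γ̇_max h / (πD) = 14.6969·0.00887/(π·0.0476) = 0.871751 rev/s → ×60 = 52.305 rpm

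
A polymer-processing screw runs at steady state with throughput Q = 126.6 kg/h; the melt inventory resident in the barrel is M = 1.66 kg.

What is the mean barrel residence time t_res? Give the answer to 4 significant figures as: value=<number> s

value=47.20 s

Throughput in SI: Q_s = 126.6 kg/h ÷ 3600 s/h = 0.0351667 kg/s
Mean residence time: t_res = M/Q_s = 1.66 kg / 0.0351667 kg/s = 47.2038 s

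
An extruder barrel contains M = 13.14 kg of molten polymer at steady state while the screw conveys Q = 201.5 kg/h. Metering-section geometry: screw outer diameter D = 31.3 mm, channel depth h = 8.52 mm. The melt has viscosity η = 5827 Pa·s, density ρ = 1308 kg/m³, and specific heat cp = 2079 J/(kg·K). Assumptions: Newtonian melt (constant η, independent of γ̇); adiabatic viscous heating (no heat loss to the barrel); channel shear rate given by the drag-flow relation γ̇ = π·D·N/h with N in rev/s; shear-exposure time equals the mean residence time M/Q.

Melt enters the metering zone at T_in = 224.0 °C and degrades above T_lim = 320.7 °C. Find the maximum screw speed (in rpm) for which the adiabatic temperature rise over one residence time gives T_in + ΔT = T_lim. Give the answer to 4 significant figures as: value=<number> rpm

value=72.08 rpm

Throughput in SI: Q_s = 201.5 kg/h ÷ 3600 s/h = 0.0559722 kg/s
Mean residence time: t_res = M/Q_s = 13.14 kg / 0.0559722 kg/s = 234.759 s
Convert to metres: D = 0.0313 m, h = 0.00852 m
ΔT_a = T_lim − T_in = 320.7 − 224.0 = 96.7 K
Invert ΔT = ηγ̇²t_res/(ρcp) for γ̇: γ̇_max² = ΔT_a ρ cp / (η t_res) = 96.7·1308·2079 / (5827·234.759) = 192.23 s⁻²
Take the square root: γ̇_max = √(192.23) = 13.8647 s⁻¹
N_max = γ̇_max·h / (π·D) = 13.8647 · 0.00852 / (π · 0.0313) = 1.20131 rev/s = 72.0787 rpm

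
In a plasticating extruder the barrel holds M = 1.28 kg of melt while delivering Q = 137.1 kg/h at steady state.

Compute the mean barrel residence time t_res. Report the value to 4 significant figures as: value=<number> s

Throughput in SI: Q_s = 137.1 kg/h ÷ 3600 s/h = 0.0380833 kg/s
t_res = M / Q_s = 1.28 / 0.0380833 = 33.6105 s

value=33.61 s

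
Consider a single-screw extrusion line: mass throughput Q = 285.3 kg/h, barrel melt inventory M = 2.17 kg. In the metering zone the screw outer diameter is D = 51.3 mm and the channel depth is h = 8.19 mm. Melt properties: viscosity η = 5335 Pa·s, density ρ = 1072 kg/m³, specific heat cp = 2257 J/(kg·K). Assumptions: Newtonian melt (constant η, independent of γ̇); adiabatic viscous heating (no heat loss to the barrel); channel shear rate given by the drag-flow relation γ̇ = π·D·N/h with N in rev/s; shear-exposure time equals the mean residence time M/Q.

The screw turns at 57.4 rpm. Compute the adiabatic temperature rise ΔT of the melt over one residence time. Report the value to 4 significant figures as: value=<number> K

value=21.40 K

Throughput in SI: Q_s = 285.3 kg/h ÷ 3600 s/h = 0.07925 kg/s
t_res = M / Q_s = 2.17 ÷ 0.07925 = 27.3817 s
D = 51.3 mm = 0.0513 m;  h = 8.19 mm = 0.00819 m;  N = 57.4 rpm / 60 = 0.956667 rev/s
γ̇ = π·D·N / h = π · 0.0513 · 0.956667 / 0.00819 = 18.8254 s⁻¹
Adiabatic rise: ΔT = η γ̇² t_res / (ρ cp) = 5335·(18.8254)²·27.3817 / (1072·2257) = 21.3972 K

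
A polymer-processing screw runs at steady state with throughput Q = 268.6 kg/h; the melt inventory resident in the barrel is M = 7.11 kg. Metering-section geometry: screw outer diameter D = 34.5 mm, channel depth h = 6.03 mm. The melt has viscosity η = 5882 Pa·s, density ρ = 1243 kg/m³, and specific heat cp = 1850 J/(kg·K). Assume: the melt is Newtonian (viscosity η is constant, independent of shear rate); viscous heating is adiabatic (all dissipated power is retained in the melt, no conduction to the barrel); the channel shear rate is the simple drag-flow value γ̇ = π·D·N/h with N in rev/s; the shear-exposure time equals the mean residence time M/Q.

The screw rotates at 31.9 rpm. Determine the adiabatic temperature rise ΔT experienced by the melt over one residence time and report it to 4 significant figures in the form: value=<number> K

value=22.26 K

Q_s = Q / 3600 = 268.6 / 3600 = 0.0746111 kg/s
t_res = M / Q_s = 7.11 / 0.0746111 = 95.2941 s
Geometry in metres: D = 34.5 mm → 0.0345 m, h = 6.03 mm → 0.00603 m; screw speed N = 31.9 rpm = 0.531667 rev/s
γ̇ = π D N / h = (π)(0.0345)(0.531667) / 0.00603 = 9.55633 s⁻¹
ΔT = η·γ̇²·t_res / (ρ·cp) = 5882 · (9.55633)² · 95.2941 / (1243 · 1850) = 22.2603 K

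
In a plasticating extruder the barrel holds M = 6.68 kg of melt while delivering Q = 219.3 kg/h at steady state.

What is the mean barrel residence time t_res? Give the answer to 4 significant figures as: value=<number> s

Throughput in SI: Q_s = 219.3 kg/h ÷ 3600 s/h = 0.0609167 kg/s
t_res = M / Q_s = 6.68 ÷ 0.0609167 = 109.658 s

value=109.7 s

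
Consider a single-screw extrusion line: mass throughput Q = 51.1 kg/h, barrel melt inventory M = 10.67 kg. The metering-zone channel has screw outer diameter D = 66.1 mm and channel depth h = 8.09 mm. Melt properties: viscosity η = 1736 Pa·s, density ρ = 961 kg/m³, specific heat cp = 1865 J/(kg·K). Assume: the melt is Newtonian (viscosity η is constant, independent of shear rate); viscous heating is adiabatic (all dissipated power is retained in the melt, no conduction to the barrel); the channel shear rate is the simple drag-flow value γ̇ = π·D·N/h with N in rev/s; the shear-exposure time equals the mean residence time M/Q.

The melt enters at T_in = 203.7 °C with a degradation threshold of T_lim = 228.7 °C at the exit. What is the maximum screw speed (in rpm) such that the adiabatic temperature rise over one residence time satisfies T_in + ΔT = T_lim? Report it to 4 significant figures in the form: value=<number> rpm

Q_s = Q / 3600 = 51.1 / 3600 = 0.0141944 kg/s
Mean residence time: t_res = M/Q_s = 10.67 kg / 0.0141944 kg/s = 751.703 s
Geometry in SI: D = 66.1 mm → 0.0661 m, h = 8.09 mm → 0.00809 m
ΔT_a = T_lim − T_in = 228.7 °C − 203.7 °C = 25 K
γ̇_max² = ΔT_a·ρ·cp/(η·t_res) = 25·961·1865/(1736·751.703) = 34.3357 s⁻²
γ̇_max = sqrt(34.3357) = 5.85967 s⁻¹
N_max = γ̇_max h / (πD) = 5.85967·0.00809/(π·0.0661) = 0.228281 rev/s → ×60 = 13.6969 rpm

value=13.70 rpm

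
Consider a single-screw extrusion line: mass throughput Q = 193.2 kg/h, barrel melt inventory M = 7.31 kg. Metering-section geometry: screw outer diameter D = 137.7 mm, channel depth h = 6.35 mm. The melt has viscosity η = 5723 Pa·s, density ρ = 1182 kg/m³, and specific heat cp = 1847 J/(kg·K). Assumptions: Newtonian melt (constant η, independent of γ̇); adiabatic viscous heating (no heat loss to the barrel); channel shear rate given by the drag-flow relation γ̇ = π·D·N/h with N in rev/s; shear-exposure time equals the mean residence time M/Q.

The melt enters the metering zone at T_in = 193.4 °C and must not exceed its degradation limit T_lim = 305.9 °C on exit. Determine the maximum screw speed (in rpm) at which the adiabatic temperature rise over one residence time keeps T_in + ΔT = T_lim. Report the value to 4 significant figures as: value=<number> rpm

Throughput in SI: Q_s = 193.2 kg/h ÷ 3600 s/h = 0.0536667 kg/s
Mean residence time: t_res = M/Q_s = 7.31 kg / 0.0536667 kg/s = 136.211 s
D = 137.7 mm = 0.1377 m;  h = 6.35 mm = 0.00635 m
Allowable rise: ΔT_a = T_lim − T_in = 305.9 − 193.4 = 112.5 K
Invert ΔT = ηγ̇²t_res/(ρcp) for γ̇: γ̇_max² = ΔT_a ρ cp / (η t_res) = 112.5·1182·1847 / (5723·136.211) = 315.065 s⁻²
Take the square root: γ̇_max = √(315.065) = 17.7501 s⁻¹
Solve γ̇ = πDN/h for N: N_max = γ̇_max·h/(π·D) = 17.7501 × 0.00635 / (π × 0.1377) = 0.260549 rev/s = 15.633 rpm

value=15.63 rpm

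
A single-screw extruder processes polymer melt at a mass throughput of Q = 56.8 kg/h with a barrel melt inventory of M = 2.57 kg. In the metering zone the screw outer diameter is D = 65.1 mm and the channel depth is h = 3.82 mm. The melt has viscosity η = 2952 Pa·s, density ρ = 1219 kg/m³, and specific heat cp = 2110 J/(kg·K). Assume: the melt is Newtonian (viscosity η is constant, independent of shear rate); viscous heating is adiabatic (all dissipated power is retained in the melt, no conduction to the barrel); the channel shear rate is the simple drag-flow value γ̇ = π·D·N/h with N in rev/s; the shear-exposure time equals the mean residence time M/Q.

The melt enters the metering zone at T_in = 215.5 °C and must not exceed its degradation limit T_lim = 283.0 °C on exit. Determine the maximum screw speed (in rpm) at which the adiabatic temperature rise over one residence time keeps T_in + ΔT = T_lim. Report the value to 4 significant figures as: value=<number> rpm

Convert throughput: Q = 56.8 kg/h = 56.8/3600 = 0.0157778 kg/s
Mean residence time: t_res = M/Q_s = 2.57 kg / 0.0157778 kg/s = 162.887 s
Convert to metres: D = 0.0651 m, h = 0.00382 m
ΔT_a = T_lim − T_in = 283.0 °C − 215.5 °C = 67.5 K
γ̇_max² = ΔT_a·ρ·cp/(η·t_res) = 67.5·1219·2110/(2952·162.887) = 361.066 s⁻²
γ̇_max = sqrt(361.066) = 19.0017 s⁻¹
N_max = γ̇_max·h / (π·D) = 19.0017 · 0.00382 / (π · 0.0651) = 0.354916 rev/s = 21.295 rpm

value=21.29 rpm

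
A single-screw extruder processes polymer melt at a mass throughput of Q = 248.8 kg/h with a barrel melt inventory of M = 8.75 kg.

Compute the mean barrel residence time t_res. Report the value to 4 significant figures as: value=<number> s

value=126.6 s

Convert throughput: Q = 248.8 kg/h = 248.8/3600 = 0.0691111 kg/s
Mean residence time: t_res = M/Q_s = 8.75 kg / 0.0691111 kg/s = 126.608 s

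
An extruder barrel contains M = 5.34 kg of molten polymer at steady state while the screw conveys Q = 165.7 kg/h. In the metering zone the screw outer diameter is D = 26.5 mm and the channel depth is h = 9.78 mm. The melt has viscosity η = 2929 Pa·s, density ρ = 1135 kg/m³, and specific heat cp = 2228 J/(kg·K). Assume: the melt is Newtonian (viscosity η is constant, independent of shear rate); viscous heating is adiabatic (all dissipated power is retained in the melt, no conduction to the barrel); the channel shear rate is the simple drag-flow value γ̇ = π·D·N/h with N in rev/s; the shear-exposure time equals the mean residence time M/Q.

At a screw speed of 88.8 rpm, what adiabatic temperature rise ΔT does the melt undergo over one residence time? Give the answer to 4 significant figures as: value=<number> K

Throughput in SI: Q_s = 165.7 kg/h ÷ 3600 s/h = 0.0460278 kg/s
t_res = M / Q_s = 5.34 / 0.0460278 = 116.017 s
Geometry in metres: D = 26.5 mm → 0.0265 m, h = 9.78 mm → 0.00978 m; screw speed N = 88.8 rpm = 1.48 rev/s
γ̇ = π·D·N / h = π · 0.0265 · 1.48 / 0.00978 = 12.5985 s⁻¹
ΔT = η·γ̇²·t_res / (ρ·cp) = 2929 · (12.5985)² · 116.017 / (1135 · 2228) = 21.3288 K

value=21.33 K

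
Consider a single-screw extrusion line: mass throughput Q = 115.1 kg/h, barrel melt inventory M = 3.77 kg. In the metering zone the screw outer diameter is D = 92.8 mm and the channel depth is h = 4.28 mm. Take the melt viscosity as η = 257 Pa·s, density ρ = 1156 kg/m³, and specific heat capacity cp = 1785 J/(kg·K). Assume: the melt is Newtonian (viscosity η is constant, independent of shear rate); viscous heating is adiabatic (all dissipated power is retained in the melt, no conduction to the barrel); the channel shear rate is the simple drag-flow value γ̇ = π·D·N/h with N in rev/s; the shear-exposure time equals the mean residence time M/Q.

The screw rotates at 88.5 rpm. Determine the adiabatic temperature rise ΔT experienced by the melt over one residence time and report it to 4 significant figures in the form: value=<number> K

value=148.3 K

Q_s = Q / 3600 = 115.1 / 3600 = 0.0319722 kg/s
t_res = M / Q_s = 3.77 ÷ 0.0319722 = 117.915 s
D = 92.8 mm = 0.0928 m;  h = 4.28 mm = 0.00428 m;  N = 88.5 rpm / 60 = 1.475 rev/s
γ̇ = π·D·N / h = π · 0.0928 · 1.475 / 0.00428 = 100.472 s⁻¹
ΔT = η·γ̇²·t_res/(ρ·cp) = [257 × 100.472² × 117.915] / [1156 × 1785] = 148.251 K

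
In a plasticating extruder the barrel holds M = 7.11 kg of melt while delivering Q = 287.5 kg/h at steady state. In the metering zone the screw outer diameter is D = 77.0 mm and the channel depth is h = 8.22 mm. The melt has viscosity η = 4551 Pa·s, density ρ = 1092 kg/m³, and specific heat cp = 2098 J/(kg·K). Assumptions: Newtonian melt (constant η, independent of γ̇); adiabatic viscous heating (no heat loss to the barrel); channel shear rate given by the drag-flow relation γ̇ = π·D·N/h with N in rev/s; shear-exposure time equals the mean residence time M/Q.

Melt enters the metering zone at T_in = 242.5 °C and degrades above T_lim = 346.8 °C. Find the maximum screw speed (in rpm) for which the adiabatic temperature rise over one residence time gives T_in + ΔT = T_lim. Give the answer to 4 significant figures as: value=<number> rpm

value=49.51 rpm

Convert throughput: Q = 287.5 kg/h = 287.5/3600 = 0.0798611 kg/s
t_res = M / Q_s = 7.11 ÷ 0.0798611 = 89.0296 s
Geometry in SI: D = 77.0 mm → 0.077 m, h = 8.22 mm → 0.00822 m
ΔT_a = T_lim − T_in = 346.8 °C − 242.5 °C = 104.3 K
Invert ΔT = ηγ̇²t_res/(ρcp) for γ̇: γ̇_max² = ΔT_a ρ cp / (η t_res) = 104.3·1092·2098 / (4551·89.0296) = 589.755 s⁻²
Take the square root: γ̇_max = √(589.755) = 24.2849 s⁻¹
N_max = γ̇_max h / (πD) = 24.2849·0.00822/(π·0.077) = 0.825215 rev/s → ×60 = 49.5129 rpm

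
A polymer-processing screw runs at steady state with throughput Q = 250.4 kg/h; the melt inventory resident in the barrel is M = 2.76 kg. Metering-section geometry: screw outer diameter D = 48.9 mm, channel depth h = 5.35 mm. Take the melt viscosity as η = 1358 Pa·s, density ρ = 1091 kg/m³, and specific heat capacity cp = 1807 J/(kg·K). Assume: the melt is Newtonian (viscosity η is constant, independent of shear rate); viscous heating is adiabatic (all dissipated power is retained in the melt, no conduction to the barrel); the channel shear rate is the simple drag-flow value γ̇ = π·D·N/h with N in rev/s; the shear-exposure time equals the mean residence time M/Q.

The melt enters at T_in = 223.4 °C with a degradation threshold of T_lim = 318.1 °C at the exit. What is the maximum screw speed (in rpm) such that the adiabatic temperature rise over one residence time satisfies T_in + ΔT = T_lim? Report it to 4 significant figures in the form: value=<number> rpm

value=123.0 rpm

Throughput in SI: Q_s = 250.4 kg/h ÷ 3600 s/h = 0.0695556 kg/s
Mean residence time: t_res = M/Q_s = 2.76 kg / 0.0695556 kg/s = 39.6805 s
Geometry in SI: D = 48.9 mm → 0.0489 m, h = 5.35 mm → 0.00535 m
ΔT_a = T_lim − T_in = 318.1 °C − 223.4 °C = 94.7 K
γ̇_max² = ΔT_a·ρ·cp / (η·t_res) = [94.7 × 1091 × 1807] / [1358 × 39.6805] = 3464.62 s⁻²
Take the square root: γ̇_max = √(3464.62) = 58.861 s⁻¹
N_max = γ̇_max·h / (π·D) = 58.861 · 0.00535 / (π · 0.0489) = 2.04985 rev/s = 122.991 rpm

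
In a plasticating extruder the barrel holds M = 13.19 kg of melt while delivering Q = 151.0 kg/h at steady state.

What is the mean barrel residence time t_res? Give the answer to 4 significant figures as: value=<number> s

value=314.5 s

Throughput in SI: Q_s = 151.0 kg/h ÷ 3600 s/h = 0.0419444 kg/s
t_res = M / Q_s = 13.19 ÷ 0.0419444 = 314.464 s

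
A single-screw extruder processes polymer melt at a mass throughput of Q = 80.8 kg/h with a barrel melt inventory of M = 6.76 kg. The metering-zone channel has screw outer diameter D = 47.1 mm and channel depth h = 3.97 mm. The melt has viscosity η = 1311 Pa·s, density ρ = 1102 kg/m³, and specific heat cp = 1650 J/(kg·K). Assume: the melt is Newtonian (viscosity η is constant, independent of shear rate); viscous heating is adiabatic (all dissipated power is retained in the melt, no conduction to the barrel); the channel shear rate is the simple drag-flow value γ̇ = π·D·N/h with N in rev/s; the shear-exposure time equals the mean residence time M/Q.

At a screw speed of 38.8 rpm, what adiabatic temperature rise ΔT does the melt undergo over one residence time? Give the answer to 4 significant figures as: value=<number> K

Throughput in SI: Q_s = 80.8 kg/h ÷ 3600 s/h = 0.0224444 kg/s
t_res = M / Q_s = 6.76 ÷ 0.0224444 = 301.188 s
Geometry in metres: D = 47.1 mm → 0.0471 m, h = 3.97 mm → 0.00397 m; screw speed N = 38.8 rpm = 0.646667 rev/s
γ̇ = π D N / h = (π)(0.0471)(0.646667) / 0.00397 = 24.1024 s⁻¹
ΔT = η·γ̇²·t_res / (ρ·cp) = 1311 · (24.1024)² · 301.188 / (1102 · 1650) = 126.153 K

value=126.2 K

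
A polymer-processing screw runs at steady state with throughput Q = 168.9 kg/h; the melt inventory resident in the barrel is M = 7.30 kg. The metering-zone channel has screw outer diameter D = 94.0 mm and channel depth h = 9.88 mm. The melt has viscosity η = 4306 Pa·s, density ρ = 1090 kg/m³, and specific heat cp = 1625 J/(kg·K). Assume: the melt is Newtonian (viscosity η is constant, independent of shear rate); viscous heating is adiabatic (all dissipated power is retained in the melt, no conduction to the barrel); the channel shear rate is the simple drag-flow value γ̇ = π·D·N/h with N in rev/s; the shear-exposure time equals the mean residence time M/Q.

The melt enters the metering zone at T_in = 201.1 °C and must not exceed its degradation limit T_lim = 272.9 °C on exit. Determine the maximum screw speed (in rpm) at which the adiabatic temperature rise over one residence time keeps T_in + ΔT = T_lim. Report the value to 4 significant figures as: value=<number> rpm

Q_s = Q / 3600 = 168.9 / 3600 = 0.0469167 kg/s
t_res = M / Q_s = 7.30 ÷ 0.0469167 = 155.595 s
D = 94.0 mm = 0.094 m;  h = 9.88 mm = 0.00988 m
ΔT_a = T_lim − T_in = 272.9 − 201.1 = 71.8 K
γ̇_max² = ΔT_a·ρ·cp / (η·t_res) = [71.8 × 1090 × 1625] / [4306 × 155.595] = 189.817 s⁻²
Take the square root: γ̇_max = √(189.817) = 13.7774 s⁻¹
N_max = γ̇_max h / (πD) = 13.7774·0.00988/(π·0.094) = 0.460942 rev/s → ×60 = 27.6565 rpm

value=27.66 rpm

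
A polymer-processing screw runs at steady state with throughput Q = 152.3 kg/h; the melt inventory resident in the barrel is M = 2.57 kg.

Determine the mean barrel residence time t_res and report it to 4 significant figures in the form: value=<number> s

value=60.75 s

Throughput in SI: Q_s = 152.3 kg/h ÷ 3600 s/h = 0.0423056 kg/s
t_res = M / Q_s = 2.57 / 0.0423056 = 60.7485 s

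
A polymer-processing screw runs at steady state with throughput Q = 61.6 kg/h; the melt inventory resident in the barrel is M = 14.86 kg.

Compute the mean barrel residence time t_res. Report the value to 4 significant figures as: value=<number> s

value=868.4 s

Convert throughput: Q = 61.6 kg/h = 61.6/3600 = 0.0171111 kg/s
t_res = M / Q_s = 14.86 / 0.0171111 = 868.442 s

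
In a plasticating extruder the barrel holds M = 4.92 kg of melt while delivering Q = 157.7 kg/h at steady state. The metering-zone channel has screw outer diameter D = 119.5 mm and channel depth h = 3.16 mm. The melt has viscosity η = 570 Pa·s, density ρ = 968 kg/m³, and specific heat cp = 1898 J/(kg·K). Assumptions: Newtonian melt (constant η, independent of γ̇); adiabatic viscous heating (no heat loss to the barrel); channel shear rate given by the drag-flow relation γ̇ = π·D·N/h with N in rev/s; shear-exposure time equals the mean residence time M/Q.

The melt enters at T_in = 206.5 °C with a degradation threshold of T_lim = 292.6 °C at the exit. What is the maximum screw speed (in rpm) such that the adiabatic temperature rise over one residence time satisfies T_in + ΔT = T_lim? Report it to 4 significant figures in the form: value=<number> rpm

value=25.10 rpm

Throughput in SI: Q_s = 157.7 kg/h ÷ 3600 s/h = 0.0438056 kg/s
t_res = M / Q_s = 4.92 / 0.0438056 = 112.315 s
D = 119.5 mm = 0.1195 m;  h = 3.16 mm = 0.00316 m
ΔT_a = T_lim − T_in = 292.6 − 206.5 = 86.1 K
Invert ΔT = ηγ̇²t_res/(ρcp) for γ̇: γ̇_max² = ΔT_a ρ cp / (η t_res) = 86.1·968·1898 / (570·112.315) = 2470.95 s⁻²
Take the square root: γ̇_max = √(2470.95) = 49.7087 s⁻¹
N_max = γ̇_max h / (πD) = 49.7087·0.00316/(π·0.1195) = 0.418409 rev/s → ×60 = 25.1046 rpm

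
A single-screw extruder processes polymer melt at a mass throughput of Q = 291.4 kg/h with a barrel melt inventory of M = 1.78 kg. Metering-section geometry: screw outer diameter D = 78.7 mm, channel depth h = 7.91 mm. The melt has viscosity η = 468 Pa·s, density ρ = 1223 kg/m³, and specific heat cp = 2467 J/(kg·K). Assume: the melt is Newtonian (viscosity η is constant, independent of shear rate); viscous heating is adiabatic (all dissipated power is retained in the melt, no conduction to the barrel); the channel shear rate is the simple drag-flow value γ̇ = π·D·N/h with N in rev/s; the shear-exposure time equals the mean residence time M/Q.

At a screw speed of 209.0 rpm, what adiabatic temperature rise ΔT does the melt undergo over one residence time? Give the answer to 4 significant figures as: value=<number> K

value=40.44 K

Q_s = Q / 3600 = 291.4 / 3600 = 0.0809444 kg/s
t_res = M / Q_s = 1.78 / 0.0809444 = 21.9904 s
Geometry in metres: D = 78.7 mm → 0.0787 m, h = 7.91 mm → 0.00791 m; screw speed N = 209.0 rpm = 3.48333 rev/s
γ̇ = π D N / h = (π)(0.0787)(3.48333) / 0.00791 = 108.879 s⁻¹
ΔT = η·γ̇²·t_res/(ρ·cp) = [468 × 108.879² × 21.9904] / [1223 × 2467] = 40.4361 K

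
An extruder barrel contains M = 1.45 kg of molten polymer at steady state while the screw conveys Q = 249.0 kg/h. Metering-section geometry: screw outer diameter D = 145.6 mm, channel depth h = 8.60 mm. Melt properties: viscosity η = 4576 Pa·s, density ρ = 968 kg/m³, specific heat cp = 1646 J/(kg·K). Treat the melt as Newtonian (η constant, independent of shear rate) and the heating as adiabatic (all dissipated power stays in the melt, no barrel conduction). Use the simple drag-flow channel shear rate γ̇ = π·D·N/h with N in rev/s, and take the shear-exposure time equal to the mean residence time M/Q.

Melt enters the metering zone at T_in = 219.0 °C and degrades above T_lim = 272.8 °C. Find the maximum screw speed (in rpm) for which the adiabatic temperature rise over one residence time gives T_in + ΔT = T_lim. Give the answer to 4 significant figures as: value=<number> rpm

value=33.72 rpm

Q_s = Q / 3600 = 249.0 / 3600 = 0.0691667 kg/s
t_res = M / Q_s = 1.45 ÷ 0.0691667 = 20.9639 s
D = 145.6 mm = 0.1456 m;  h = 8.60 mm = 0.0086 m
ΔT_a = T_lim − T_in = 272.8 − 219.0 = 53.8 K
γ̇_max² = ΔT_a·ρ·cp/(η·t_res) = 53.8·968·1646/(4576·20.9639) = 893.574 s⁻²
γ̇_max = √893.574 = 29.8927 s⁻¹
N_max = γ̇_max h / (πD) = 29.8927·0.0086/(π·0.1456) = 0.562021 rev/s → ×60 = 33.7212 rpm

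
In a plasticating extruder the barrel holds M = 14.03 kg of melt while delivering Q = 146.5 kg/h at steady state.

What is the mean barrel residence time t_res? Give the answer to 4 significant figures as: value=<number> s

value=344.8 s

Convert throughput: Q = 146.5 kg/h = 146.5/3600 = 0.0406944 kg/s
t_res = M / Q_s = 14.03 / 0.0406944 = 344.765 s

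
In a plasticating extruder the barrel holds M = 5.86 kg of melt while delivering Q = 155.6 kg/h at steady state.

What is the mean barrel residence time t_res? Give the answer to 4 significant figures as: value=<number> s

value=135.6 s

Q_s = Q / 3600 = 155.6 / 3600 = 0.0432222 kg/s
t_res = M / Q_s = 5.86 / 0.0432222 = 135.578 s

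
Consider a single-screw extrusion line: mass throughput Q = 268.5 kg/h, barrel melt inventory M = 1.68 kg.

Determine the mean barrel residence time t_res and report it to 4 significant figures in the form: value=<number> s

Q_s = Q / 3600 = 268.5 / 3600 = 0.0745833 kg/s
Mean residence time: t_res = M/Q_s = 1.68 kg / 0.0745833 kg/s = 22.5251 s

value=22.53 s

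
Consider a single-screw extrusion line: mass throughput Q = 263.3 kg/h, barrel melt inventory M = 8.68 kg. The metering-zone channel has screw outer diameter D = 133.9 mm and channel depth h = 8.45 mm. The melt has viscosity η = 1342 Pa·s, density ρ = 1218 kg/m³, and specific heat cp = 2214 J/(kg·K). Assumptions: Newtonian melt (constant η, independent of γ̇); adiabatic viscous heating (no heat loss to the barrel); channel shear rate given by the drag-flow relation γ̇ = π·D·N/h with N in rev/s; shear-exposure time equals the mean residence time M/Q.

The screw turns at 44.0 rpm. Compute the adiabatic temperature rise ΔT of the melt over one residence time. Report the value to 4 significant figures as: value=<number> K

Convert throughput: Q = 263.3 kg/h = 263.3/3600 = 0.0731389 kg/s
Mean residence time: t_res = M/Q_s = 8.68 kg / 0.0731389 kg/s = 118.678 s
D = 133.9 mm = 0.1339 m;  h = 8.45 mm = 0.00845 m;  N = 44.0 rpm / 60 = 0.733333 rev/s
γ̇ = π·D·N / h = π · 0.1339 · 0.733333 / 0.00845 = 36.5069 s⁻¹
Adiabatic rise: ΔT = η γ̇² t_res / (ρ cp) = 1342·(36.5069)²·118.678 / (1218·2214) = 78.7135 K

value=78.71 K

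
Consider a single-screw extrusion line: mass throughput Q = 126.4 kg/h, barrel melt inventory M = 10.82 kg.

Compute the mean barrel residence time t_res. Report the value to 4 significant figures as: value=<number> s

Q_s = Q / 3600 = 126.4 / 3600 = 0.0351111 kg/s
t_res = M / Q_s = 10.82 ÷ 0.0351111 = 308.165 s

value=308.2 s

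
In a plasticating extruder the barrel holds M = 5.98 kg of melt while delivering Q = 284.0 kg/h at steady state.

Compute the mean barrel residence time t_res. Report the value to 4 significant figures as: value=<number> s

value=75.80 s

Convert throughput: Q = 284.0 kg/h = 284.0/3600 = 0.0788889 kg/s
t_res = M / Q_s = 5.98 ÷ 0.0788889 = 75.8028 s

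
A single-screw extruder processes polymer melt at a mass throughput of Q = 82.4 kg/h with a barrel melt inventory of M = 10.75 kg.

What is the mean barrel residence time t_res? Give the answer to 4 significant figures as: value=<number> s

Q_s = Q / 3600 = 82.4 / 3600 = 0.0228889 kg/s
t_res = M / Q_s = 10.75 / 0.0228889 = 469.66 s

value=469.7 s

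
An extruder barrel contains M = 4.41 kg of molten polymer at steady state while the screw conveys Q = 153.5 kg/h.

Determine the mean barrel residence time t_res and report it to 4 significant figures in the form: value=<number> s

Q_s = Q / 3600 = 153.5 / 3600 = 0.0426389 kg/s
t_res = M / Q_s = 4.41 ÷ 0.0426389 = 103.427 s

value=103.4 s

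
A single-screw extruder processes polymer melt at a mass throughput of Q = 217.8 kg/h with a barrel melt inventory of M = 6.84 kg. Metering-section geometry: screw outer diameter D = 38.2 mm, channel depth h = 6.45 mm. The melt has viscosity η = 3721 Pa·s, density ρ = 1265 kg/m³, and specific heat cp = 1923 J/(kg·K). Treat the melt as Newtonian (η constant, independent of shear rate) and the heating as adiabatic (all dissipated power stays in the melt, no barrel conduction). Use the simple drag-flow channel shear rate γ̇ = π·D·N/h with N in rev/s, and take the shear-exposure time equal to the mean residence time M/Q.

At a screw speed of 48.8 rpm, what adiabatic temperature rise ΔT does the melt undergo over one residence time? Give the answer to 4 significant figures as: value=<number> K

Throughput in SI: Q_s = 217.8 kg/h ÷ 3600 s/h = 0.0605 kg/s
Mean residence time: t_res = M/Q_s = 6.84 kg / 0.0605 kg/s = 113.058 s
D = 38.2 mm = 0.0382 m;  h = 6.45 mm = 0.00645 m;  N = 48.8 rpm / 60 = 0.813333 rev/s
γ̇ = π D N / h = (π)(0.0382)(0.813333) / 0.00645 = 15.1329 s⁻¹
Adiabatic rise: ΔT = η γ̇² t_res / (ρ cp) = 3721·(15.1329)²·113.058 / (1265·1923) = 39.6036 K

value=39.60 K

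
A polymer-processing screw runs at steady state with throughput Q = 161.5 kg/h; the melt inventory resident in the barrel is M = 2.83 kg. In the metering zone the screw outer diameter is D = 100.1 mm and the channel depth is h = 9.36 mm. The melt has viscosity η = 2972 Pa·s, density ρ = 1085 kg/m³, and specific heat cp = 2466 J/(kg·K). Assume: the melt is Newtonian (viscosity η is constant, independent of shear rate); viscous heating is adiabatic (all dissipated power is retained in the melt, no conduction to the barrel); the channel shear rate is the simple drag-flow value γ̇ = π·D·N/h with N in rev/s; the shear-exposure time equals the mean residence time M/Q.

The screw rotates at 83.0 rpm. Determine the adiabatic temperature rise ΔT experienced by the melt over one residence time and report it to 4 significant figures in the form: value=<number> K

value=151.4 K

Throughput in SI: Q_s = 161.5 kg/h ÷ 3600 s/h = 0.0448611 kg/s
t_res = M / Q_s = 2.83 / 0.0448611 = 63.0836 s
Convert to SI: D = 0.1001 m, h = 0.00936 m, N = 83.0/60 = 1.38333 rev/s
γ̇ = π·D·N / h = π · 0.1001 · 1.38333 / 0.00936 = 46.4767 s⁻¹
Adiabatic rise: ΔT = η γ̇² t_res / (ρ cp) = 2972·(46.4767)²·63.0836 / (1085·2466) = 151.36 K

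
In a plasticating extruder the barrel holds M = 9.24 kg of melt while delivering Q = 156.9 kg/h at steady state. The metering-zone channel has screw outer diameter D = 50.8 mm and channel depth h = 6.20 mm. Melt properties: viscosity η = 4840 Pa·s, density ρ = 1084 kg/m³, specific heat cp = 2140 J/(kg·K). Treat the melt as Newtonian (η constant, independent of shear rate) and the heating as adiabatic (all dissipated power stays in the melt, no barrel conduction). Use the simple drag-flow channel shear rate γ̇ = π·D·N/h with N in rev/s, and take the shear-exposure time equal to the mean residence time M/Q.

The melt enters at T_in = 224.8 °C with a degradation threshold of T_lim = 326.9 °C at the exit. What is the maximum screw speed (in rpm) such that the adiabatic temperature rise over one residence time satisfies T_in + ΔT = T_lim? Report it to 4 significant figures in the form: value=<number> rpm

Convert throughput: Q = 156.9 kg/h = 156.9/3600 = 0.0435833 kg/s
Mean residence time: t_res = M/Q_s = 9.24 kg / 0.0435833 kg/s = 212.008 s
Convert to metres: D = 0.0508 m, h = 0.0062 m
ΔT_a = T_lim − T_in = 326.9 − 224.8 = 102.1 K
γ̇_max² = ΔT_a·ρ·cp / (η·t_res) = [102.1 × 1084 × 2140] / [4840 × 212.008] = 230.819 s⁻²
γ̇_max = sqrt(230.819) = 15.1927 s⁻¹
N_max = γ̇_max h / (πD) = 15.1927·0.0062/(π·0.0508) = 0.59022 rev/s → ×60 = 35.4132 rpm

value=35.41 rpm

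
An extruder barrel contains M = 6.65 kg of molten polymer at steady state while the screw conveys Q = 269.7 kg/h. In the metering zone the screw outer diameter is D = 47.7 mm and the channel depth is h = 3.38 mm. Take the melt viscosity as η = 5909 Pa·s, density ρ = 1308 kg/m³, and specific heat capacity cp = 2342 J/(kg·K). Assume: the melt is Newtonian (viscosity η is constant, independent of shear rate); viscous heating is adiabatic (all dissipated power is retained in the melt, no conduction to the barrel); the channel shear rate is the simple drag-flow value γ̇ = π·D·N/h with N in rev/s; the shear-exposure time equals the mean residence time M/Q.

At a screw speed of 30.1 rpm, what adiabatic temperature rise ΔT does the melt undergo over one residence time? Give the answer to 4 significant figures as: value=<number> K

Convert throughput: Q = 269.7 kg/h = 269.7/3600 = 0.0749167 kg/s
t_res = M / Q_s = 6.65 / 0.0749167 = 88.7653 s
D = 47.7 mm = 0.0477 m;  h = 3.38 mm = 0.00338 m;  N = 30.1 rpm / 60 = 0.501667 rev/s
Shear rate: γ̇ = πDN/h = π·0.0477·0.501667/0.00338 = 22.2416 s⁻¹
ΔT = η·γ̇²·t_res/(ρ·cp) = [5909 × 22.2416² × 88.7653] / [1308 × 2342] = 84.7025 K

value=84.70 K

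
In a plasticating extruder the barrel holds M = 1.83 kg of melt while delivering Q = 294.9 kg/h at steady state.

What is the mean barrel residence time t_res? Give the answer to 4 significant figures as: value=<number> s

Convert throughput: Q = 294.9 kg/h = 294.9/3600 = 0.0819167 kg/s
Mean residence time: t_res = M/Q_s = 1.83 kg / 0.0819167 kg/s = 22.3398 s

value=22.34 s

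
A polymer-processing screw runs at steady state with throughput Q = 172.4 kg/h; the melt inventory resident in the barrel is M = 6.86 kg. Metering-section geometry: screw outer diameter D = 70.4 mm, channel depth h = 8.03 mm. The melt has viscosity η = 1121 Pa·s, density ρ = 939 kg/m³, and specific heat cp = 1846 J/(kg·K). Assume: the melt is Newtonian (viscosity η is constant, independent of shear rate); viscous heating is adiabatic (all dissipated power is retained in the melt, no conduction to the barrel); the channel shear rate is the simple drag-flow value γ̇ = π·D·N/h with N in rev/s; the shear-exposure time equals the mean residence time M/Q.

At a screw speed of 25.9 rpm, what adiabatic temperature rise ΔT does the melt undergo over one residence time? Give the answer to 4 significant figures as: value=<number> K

value=13.10 K

Convert throughput: Q = 172.4 kg/h = 172.4/3600 = 0.0478889 kg/s
t_res = M / Q_s = 6.86 / 0.0478889 = 143.248 s
D = 70.4 mm = 0.0704 m;  h = 8.03 mm = 0.00803 m;  N = 25.9 rpm / 60 = 0.431667 rev/s
γ̇ = π·D·N / h = π · 0.0704 · 0.431667 / 0.00803 = 11.8893 s⁻¹
ΔT = η·γ̇²·t_res / (ρ·cp) = 1121 · (11.8893)² · 143.248 / (939 · 1846) = 13.0951 K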